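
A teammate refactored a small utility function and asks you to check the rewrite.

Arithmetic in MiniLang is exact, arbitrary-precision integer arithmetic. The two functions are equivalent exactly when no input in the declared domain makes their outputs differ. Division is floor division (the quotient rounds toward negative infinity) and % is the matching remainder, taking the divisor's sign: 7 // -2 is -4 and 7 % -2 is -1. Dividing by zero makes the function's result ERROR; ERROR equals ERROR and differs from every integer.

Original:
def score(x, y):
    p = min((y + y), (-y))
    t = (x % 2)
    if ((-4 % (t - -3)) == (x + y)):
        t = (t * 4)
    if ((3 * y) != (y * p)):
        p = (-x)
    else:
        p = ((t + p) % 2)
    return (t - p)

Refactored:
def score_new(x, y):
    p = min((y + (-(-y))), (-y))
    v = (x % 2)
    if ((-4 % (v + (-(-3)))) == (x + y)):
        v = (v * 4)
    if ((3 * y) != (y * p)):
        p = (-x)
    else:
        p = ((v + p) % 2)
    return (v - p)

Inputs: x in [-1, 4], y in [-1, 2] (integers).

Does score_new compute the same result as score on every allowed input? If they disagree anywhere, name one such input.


The two are interchangeable: local variable names differ; and arithmetic usage differs, and every declared input agrees.
As a probe, take x=1, y=2: score runs p := -2 | t := 1 | ((-4 % (t - -3)) == (x + y)): false | ((3 * y) != (y * p)): true | p := -1 | result 2; score_new runs p := -2 | v := 1 | ((-4 % (v + (-(-3)))) == (x + y)): false | ((3 * y) != (y * p)): true | p := -1 | result 2; both end at 2.
An exhaustive pass over the 24 declared inputs shows identical outputs.
verdict: equivalent


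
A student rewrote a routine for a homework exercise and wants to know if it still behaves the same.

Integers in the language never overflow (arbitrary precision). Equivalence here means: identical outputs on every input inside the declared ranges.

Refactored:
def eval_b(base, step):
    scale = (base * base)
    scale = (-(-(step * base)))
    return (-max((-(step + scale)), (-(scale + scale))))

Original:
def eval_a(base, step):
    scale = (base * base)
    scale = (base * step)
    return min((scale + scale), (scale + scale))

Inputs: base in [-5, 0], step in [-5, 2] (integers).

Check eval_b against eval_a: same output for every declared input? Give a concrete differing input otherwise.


There is a counterexample at base=-5, step=-5: 50 on one side, 20 on the other.
eval_a: scale = 25; scale = 25; return 50
eval_b: scale = 25; scale = 25; return 20
verdict: not equivalent; witness: base=-5, step=-5


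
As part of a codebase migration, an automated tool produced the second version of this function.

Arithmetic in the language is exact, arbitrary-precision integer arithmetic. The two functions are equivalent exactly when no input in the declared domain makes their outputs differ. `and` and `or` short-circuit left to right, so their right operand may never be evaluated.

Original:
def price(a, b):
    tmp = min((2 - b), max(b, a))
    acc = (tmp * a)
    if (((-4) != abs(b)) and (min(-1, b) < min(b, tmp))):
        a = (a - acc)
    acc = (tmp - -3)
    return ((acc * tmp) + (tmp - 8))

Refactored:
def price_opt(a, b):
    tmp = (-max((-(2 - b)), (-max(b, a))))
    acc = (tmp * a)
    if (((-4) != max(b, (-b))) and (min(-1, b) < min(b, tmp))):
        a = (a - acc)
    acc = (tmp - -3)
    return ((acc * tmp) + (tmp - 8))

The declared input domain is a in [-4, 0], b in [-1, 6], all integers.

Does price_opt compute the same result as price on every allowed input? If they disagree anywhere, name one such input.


Differences: min/max/abs usage differs — yet all 40 inputs agree.
verdict: equivalent


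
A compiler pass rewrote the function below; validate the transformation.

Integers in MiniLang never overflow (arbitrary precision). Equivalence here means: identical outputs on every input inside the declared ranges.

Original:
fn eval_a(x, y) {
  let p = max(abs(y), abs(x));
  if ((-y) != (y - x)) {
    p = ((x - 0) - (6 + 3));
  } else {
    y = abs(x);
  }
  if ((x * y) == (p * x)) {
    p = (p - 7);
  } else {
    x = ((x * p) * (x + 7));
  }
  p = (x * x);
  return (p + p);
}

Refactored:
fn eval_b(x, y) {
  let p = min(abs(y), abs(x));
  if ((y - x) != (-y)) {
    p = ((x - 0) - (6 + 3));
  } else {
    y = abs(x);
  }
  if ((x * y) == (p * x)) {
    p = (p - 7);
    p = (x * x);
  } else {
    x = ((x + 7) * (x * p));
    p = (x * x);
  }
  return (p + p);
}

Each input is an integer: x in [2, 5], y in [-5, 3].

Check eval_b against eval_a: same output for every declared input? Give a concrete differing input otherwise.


Try x=2, y=1.
eval_a: p=2, then ((-y) != (y - x)) is false, then y=2, then ((x * y) == (p * x)) is true, then p=-5, then p=4, then returns 8
eval_b: p=1, then ((y - x) != (-y)) is false, then y=2, then ((x * y) == (p * x)) is false, then x=18, then p=324, then returns 648
8 != 648, so the rewrite changes behavior.
verdict: not equivalent; witness: x=2, y=1


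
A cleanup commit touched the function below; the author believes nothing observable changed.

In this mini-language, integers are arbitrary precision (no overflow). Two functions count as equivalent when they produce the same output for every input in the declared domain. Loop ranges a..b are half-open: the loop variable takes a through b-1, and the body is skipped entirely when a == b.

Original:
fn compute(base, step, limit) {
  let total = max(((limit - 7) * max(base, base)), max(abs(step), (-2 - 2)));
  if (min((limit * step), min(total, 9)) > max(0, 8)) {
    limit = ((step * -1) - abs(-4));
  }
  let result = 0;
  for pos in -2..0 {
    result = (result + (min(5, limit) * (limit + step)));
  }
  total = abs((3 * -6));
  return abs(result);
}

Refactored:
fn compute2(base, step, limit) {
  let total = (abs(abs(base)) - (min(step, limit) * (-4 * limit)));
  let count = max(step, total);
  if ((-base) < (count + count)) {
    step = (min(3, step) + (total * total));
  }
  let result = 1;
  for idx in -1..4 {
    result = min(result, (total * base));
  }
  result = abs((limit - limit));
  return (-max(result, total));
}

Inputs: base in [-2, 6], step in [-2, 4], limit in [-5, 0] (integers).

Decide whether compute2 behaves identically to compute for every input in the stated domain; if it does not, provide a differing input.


There is a counterexample at base=-2, step=-2, limit=-5: 16 on one side, -102 on the other.
compute: total becomes 24; next (min((limit * step), min(total, 9)) > max(0, 8)) evaluates to true; next limit becomes -2; next result becomes 0; next at pos=-2:; next result becomes 8; next at pos=-1:; next result becomes 16; next total becomes 18; next final value 16
compute2: total becomes 102; next count becomes 102; next ((-base) < (count + count)) evaluates to true; next step becomes 10402; next result becomes 1; next at idx=-1:; next result becomes -204; next at idx=0:; next result becomes -204; next at idx=1:; next result becomes -204; next at idx=2:; next result becomes -204; next at idx=3:; next result becomes -204; next result becomes 0; next final value -102
verdict: not equivalent; witness: base=-2, step=-2, limit=-5


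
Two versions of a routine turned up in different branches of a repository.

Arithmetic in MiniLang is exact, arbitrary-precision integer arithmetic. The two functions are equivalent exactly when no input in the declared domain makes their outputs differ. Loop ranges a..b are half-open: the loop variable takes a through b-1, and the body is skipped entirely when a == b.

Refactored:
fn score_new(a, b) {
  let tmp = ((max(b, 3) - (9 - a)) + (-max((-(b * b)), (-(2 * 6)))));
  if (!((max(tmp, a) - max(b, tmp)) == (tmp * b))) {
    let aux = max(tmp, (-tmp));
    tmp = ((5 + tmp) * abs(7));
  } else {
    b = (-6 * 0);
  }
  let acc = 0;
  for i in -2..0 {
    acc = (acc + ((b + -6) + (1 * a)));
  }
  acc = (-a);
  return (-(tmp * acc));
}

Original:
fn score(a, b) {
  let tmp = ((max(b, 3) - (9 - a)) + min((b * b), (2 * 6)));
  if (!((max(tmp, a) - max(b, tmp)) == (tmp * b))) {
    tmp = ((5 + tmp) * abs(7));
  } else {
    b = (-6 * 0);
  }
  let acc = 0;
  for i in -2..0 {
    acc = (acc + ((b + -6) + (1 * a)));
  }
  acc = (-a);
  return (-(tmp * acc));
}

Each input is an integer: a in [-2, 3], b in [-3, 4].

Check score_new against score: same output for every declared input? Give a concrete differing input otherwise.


Reading the diff, among the changes: min/max/abs usage differs; also local variable names differ; also statement counts differ.
One worked example (a=-1, b=-1) — score: tmp becomes -6; next (!((max(tmp, a) - max(b, tmp)) == (tmp * b))) evaluates to true; next tmp becomes -7; next acc becomes 0; next at i=-2:; next acc becomes -8; next at i=-1:; next acc becomes -16; next acc becomes 1; next final value 7; score_new: tmp becomes -6; next (!((max(tmp, a) - max(b, tmp)) == (tmp * b))) evaluates to true; next aux becomes 6; next tmp becomes -7; next acc becomes 0; next at i=-2:; next acc becomes -8; next at i=-1:; next acc becomes -16; next acc becomes 1; next final value 7; agreement on 7.
Sweeping the whole domain (48 inputs) finds no disagreement.
verdict: equivalent


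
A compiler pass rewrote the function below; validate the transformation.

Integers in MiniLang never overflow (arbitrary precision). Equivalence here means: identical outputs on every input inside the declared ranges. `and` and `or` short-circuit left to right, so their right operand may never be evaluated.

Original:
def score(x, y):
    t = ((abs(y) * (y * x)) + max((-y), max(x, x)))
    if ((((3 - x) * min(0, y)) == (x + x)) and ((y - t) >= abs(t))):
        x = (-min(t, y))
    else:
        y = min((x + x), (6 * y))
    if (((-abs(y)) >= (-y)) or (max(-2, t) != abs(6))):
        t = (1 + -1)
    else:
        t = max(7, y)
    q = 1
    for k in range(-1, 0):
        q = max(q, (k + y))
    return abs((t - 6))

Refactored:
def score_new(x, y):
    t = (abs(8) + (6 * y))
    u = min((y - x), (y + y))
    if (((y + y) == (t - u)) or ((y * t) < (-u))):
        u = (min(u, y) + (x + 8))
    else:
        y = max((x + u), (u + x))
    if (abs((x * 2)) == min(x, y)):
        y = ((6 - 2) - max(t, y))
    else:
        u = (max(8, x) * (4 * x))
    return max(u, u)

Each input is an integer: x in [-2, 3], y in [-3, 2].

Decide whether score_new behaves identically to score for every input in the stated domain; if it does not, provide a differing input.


The rewrite breaks on x=-2, y=-3, where the results are 6 and -64.
score: t=21, then ((((3 - x) * min(0, y)) == (x + x)) and ((y - t) >= abs(t))) is false, then y=-18, then (((-abs(y)) >= (-y)) or (max(-2, t) != abs(6))) is true, then t=0, then q=1, then (k=-1), then q=1, then returns 6
score_new: t=-10, then u=-6, then (((y + y) == (t - u)) or ((y * t) < (-u))) is false, then y=-8, then (abs((x * 2)) == min(x, y)) is false, then u=-64, then returns -64
verdict: not equivalent; witness: x=-2, y=-3


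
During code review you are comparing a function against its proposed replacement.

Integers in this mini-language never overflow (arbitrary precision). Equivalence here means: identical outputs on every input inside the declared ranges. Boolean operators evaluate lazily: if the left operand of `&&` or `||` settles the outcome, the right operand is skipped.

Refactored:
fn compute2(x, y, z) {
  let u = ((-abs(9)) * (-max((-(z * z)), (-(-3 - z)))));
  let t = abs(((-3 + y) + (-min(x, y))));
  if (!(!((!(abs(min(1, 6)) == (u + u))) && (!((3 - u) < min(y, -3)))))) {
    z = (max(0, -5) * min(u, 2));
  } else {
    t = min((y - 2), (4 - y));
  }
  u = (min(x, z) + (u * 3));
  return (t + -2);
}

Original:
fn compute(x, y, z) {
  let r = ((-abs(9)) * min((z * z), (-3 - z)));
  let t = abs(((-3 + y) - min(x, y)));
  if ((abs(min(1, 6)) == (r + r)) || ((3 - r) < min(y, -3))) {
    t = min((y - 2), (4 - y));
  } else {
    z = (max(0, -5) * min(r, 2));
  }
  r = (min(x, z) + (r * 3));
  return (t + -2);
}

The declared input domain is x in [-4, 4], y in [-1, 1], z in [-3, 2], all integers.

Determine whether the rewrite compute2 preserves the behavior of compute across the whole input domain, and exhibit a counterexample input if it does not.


Although boolean connective usage differs; also arithmetic usage differs; also min/max/abs usage differs; also local variable names differ, 162/162 inputs agree.
verdict: equivalent


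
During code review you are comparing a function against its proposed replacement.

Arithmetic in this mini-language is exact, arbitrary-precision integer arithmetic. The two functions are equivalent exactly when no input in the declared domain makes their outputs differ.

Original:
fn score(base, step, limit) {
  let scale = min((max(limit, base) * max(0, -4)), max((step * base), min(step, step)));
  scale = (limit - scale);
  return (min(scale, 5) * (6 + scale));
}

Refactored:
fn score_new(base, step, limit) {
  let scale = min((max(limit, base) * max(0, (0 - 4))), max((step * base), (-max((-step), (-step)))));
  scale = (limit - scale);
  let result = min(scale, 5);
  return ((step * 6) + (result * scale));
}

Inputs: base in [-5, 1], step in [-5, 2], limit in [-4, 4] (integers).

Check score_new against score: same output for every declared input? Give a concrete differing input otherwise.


Evaluate both at base=-5, step=-5, limit=-4.
score: scale = 0; scale = -4; return -8
score_new: scale = 0; scale = -4; result = -4; return -14
-8 and -14 differ, so these are not the same function on this domain.
verdict: not equivalent; witness: base=-5, step=-5, limit=-4


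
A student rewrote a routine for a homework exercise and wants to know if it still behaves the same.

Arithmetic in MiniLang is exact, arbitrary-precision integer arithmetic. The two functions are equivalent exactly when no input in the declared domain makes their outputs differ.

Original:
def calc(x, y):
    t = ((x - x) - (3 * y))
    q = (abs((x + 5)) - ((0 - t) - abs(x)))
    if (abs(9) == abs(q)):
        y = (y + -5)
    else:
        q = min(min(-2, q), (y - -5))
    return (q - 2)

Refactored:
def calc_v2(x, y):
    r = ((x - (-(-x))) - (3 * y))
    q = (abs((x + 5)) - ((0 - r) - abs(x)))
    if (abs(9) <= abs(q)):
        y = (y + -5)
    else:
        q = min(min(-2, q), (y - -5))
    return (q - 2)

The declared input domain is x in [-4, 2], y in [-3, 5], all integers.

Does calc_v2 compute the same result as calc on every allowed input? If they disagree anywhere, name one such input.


There is a counterexample at x=-4, y=-3: -4 on one side, 12 on the other.
calc: t := 9 | q := 14 | (abs(9) == abs(q)): false | q := -2 | result -4
calc_v2: r := 9 | q := 14 | (abs(9) <= abs(q)): true | y := -8 | result 12
verdict: not equivalent; witness: x=-4, y=-3


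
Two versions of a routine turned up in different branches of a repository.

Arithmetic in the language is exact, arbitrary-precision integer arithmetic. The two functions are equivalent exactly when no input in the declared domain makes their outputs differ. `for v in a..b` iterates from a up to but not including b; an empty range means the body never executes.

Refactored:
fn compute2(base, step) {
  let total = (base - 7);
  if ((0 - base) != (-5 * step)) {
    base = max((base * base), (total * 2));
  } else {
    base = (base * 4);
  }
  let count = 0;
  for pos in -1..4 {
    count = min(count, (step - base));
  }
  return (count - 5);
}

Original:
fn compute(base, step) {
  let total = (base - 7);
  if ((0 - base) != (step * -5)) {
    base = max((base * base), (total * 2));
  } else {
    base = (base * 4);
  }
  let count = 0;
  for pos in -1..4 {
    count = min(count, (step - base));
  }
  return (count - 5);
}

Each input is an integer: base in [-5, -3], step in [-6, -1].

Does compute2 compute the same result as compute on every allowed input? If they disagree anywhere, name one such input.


Behavior is preserved: although same computation, different form, the outputs never diverge.
Spot check at base=-5, step=-5 — compute: total becomes -12; next ((0 - base) != (step * -5)) evaluates to true; next base becomes 25; next count becomes 0; next at pos=-1:; next count becomes -30; next at pos=0:; next count becomes -30; next at pos=1:; next count becomes -30; next at pos=2:; next count becomes -30; next at pos=3:; next count becomes -30; next final value -35. compute2: total becomes -12; next ((0 - base) != (-5 * step)) evaluates to true; next base becomes 25; next count becomes 0; next at pos=-1:; next count becomes -30; next at pos=0:; next count becomes -30; next at pos=1:; next count becomes -30; next at pos=2:; next count becomes -30; next at pos=3:; next count becomes -30; next final value -35. Both give -35.
Checked all 18 inputs in the declared domain: the outputs agree on every one.
verdict: equivalent


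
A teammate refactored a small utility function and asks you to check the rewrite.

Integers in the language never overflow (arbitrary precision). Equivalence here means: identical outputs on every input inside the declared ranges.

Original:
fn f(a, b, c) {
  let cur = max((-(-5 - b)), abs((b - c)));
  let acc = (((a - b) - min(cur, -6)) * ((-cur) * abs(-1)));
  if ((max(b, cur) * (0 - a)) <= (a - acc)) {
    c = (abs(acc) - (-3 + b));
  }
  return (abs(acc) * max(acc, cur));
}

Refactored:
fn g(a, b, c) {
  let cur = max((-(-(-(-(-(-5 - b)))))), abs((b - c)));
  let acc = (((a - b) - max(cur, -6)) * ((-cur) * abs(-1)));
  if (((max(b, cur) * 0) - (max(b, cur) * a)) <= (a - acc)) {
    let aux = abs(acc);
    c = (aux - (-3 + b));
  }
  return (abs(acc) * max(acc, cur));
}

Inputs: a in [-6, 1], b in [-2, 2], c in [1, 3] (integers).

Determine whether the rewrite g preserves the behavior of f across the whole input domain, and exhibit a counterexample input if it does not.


Consider the input a=-6, b=-2, c=1.
f: cur := 3 | acc := -6 | ((max(b, cur) * (0 - a)) <= (a - acc)): false | result 18
g: cur := 3 | acc := 21 | (((max(b, cur) * 0) - (max(b, cur) * a)) <= (a - acc)): false | result 441
18 against 441: the behavior changed.
verdict: not equivalent; witness: a=-6, b=-2, c=1


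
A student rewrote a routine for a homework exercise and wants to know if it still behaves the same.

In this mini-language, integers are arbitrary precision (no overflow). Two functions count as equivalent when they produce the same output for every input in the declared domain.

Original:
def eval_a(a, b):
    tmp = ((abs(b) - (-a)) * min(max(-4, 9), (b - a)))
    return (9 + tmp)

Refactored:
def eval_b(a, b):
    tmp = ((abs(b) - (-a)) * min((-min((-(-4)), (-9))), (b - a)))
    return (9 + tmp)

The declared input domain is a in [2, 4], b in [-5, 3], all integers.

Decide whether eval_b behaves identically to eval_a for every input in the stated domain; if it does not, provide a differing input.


Changes here: min/max/abs usage differs; the full 27-point sweep finds no disagreement.
verdict: equivalent


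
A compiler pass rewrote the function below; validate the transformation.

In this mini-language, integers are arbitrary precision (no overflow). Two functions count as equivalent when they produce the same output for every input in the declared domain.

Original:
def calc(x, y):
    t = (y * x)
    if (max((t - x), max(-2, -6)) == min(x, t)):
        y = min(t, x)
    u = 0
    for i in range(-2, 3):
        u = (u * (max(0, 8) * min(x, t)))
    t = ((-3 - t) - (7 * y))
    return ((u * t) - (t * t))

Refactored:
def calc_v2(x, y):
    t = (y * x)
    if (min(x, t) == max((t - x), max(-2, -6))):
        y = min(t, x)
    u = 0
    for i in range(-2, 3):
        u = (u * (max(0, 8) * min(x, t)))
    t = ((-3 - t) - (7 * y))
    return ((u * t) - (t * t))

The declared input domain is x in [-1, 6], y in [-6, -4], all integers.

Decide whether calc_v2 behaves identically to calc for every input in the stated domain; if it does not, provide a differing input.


The two versions differ — the changes include same computation, different form.
As a probe, take x=-1, y=-5: calc runs t = 5; (max((t - x), max(-2, -6)) == min(x, t)) -> false; u = 0; [i=-2]; u = 0; [i=-1]; u = 0; [i=0]; u = 0; [i=1]; u = 0; [i=2]; u = 0; t = 27; return -729; calc_v2 runs t = 5; (min(x, t) == max((t - x), max(-2, -6))) -> false; u = 0; [i=-2]; u = 0; [i=-1]; u = 0; [i=0]; u = 0; [i=1]; u = 0; [i=2]; u = 0; t = 27; return -729; both end at -729.
An exhaustive pass over the 24 declared inputs shows identical outputs.
verdict: equivalent


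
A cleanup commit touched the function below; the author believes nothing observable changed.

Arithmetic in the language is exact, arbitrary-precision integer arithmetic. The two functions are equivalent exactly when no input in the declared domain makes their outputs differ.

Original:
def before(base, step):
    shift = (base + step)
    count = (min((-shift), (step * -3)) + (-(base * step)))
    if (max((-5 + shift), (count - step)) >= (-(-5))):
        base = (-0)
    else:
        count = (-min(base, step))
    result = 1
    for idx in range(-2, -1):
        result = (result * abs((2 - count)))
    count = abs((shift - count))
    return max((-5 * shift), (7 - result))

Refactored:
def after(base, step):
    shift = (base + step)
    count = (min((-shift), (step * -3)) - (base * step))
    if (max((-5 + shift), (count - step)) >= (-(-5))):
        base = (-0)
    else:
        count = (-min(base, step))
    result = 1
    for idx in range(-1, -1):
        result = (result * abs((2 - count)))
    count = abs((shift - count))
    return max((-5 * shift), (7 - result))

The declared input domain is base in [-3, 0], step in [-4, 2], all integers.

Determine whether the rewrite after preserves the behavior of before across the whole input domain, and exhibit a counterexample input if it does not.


There is a counterexample at base=-2, step=1: 7 on one side, 6 on the other.
before: shift := -1 | count := -1 | (max((-5 + shift), (count - step)) >= (-(-5))): false | count := 2 | result := 1 | iter idx=-2: | result := 0 | count := 3 | result 7
after: shift := -1 | count := -1 | (max((-5 + shift), (count - step)) >= (-(-5))): false | count := 2 | result := 1 | loop over idx: empty range | count := 3 | result 6
verdict: not equivalent; witness: base=-2, step=1


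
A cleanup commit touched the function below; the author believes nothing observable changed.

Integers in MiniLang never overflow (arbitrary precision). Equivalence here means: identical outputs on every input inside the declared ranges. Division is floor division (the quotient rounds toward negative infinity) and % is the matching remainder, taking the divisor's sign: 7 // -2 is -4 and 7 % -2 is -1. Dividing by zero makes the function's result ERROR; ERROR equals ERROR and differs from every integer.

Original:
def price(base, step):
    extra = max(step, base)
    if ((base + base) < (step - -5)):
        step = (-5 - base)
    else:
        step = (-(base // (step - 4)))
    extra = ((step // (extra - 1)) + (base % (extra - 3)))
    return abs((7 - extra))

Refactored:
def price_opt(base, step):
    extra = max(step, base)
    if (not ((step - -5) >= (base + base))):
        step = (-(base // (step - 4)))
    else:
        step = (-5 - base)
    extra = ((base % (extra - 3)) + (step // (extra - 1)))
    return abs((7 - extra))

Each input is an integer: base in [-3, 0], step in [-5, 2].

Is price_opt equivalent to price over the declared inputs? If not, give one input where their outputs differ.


Evaluate both at base=0, step=-5.
price: extra=0, then ((base + base) < (step - -5)) is false, then step=0, then extra=0, then returns 7
price_opt: extra=0, then (not ((step - -5) >= (base + base))) is false, then step=-5, then extra=5, then returns 2
7 != 2, so the rewrite changes behavior.
verdict: not equivalent; witness: base=0, step=-5


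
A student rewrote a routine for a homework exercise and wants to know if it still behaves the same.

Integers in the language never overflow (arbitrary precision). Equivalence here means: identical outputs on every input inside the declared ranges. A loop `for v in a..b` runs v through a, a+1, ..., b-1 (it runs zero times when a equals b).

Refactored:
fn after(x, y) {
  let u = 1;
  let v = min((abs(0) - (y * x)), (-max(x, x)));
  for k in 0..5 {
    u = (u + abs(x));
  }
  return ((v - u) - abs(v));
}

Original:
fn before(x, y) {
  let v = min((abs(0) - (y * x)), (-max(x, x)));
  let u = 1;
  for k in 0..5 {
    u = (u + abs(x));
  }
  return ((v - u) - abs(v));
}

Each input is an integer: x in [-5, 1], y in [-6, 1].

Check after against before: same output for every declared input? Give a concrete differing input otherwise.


Comparing the listings, the differences include: same computation, different form.
As a probe, take x=1, y=-4: before runs v := -1 | u := 1 | iter k=0: | u := 2 | iter k=1: | u := 3 | iter k=2: | u := 4 | iter k=3: | u := 5 | iter k=4: | u := 6 | result -8; after runs u := 1 | v := -1 | iter k=0: | u := 2 | iter k=1: | u := 3 | iter k=2: | u := 4 | iter k=3: | u := 5 | iter k=4: | u := 6 | result -8; both end at -8.
An exhaustive pass over the 56 declared inputs shows identical outputs.
verdict: equivalent


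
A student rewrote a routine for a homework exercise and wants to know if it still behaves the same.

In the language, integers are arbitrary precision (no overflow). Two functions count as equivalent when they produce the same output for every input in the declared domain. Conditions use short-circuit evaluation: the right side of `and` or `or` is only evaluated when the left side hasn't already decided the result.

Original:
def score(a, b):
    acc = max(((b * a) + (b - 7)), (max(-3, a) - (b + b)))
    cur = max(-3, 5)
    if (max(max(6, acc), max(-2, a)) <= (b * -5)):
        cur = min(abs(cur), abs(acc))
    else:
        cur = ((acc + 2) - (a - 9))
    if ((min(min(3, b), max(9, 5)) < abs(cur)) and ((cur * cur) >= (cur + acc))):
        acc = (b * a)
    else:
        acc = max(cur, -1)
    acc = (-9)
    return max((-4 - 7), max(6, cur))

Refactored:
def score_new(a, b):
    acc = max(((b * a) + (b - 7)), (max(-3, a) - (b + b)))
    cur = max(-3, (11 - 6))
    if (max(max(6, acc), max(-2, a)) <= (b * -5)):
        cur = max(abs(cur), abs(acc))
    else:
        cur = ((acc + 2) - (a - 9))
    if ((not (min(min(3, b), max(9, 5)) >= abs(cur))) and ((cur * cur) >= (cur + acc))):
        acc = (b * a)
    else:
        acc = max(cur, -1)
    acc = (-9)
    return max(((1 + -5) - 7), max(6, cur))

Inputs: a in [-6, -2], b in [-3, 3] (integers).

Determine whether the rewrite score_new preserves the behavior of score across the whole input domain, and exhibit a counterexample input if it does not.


Run the pair on a=-6, b=-3.
score: acc=8, then cur=5, then (max(max(6, acc), max(-2, a)) <= (b * -5)) is true, then cur=5, then ((min(min(3, b), max(9, 5)) < abs(cur)) and ((cur * cur) >= (cur + acc))) is true, then acc=18, then acc=-9, then returns 6
score_new: acc=8, then cur=5, then (max(max(6, acc), max(-2, a)) <= (b * -5)) is true, then cur=8, then ((not (min(min(3, b), max(9, 5)) >= abs(cur))) and ((cur * cur) >= (cur + acc))) is true, then acc=18, then acc=-9, then returns 8
6 vs 8 — the two versions disagree here.
verdict: not equivalent; witness: a=-6, b=-3


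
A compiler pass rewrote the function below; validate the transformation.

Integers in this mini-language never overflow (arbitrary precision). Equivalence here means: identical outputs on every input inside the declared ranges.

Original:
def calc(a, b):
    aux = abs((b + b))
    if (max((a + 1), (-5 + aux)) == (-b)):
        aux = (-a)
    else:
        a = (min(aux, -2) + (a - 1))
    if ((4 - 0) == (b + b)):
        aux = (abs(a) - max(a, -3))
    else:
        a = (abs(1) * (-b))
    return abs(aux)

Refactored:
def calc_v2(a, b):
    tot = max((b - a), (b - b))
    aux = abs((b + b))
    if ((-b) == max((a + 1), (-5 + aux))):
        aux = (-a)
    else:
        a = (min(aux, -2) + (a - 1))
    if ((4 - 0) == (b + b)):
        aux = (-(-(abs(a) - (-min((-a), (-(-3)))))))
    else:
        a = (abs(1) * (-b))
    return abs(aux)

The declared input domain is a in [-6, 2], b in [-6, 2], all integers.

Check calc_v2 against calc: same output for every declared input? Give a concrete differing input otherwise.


Side by side, the visible changes include: min/max/abs usage differs, and arithmetic usage differs, and statement counts differ, and local variable names differ.
One worked example (a=-3, b=-3) — calc: aux := 6 | (max((a + 1), (-5 + aux)) == (-b)): false | a := -6 | ((4 - 0) == (b + b)): false | a := 3 | result 6; calc_v2: tot := 0 | aux := 6 | ((-b) == max((a + 1), (-5 + aux))): false | a := -6 | ((4 - 0) == (b + b)): false | a := 3 | result 6; agreement on 6.
Every one of the 81 inputs gives matching results.
verdict: equivalent


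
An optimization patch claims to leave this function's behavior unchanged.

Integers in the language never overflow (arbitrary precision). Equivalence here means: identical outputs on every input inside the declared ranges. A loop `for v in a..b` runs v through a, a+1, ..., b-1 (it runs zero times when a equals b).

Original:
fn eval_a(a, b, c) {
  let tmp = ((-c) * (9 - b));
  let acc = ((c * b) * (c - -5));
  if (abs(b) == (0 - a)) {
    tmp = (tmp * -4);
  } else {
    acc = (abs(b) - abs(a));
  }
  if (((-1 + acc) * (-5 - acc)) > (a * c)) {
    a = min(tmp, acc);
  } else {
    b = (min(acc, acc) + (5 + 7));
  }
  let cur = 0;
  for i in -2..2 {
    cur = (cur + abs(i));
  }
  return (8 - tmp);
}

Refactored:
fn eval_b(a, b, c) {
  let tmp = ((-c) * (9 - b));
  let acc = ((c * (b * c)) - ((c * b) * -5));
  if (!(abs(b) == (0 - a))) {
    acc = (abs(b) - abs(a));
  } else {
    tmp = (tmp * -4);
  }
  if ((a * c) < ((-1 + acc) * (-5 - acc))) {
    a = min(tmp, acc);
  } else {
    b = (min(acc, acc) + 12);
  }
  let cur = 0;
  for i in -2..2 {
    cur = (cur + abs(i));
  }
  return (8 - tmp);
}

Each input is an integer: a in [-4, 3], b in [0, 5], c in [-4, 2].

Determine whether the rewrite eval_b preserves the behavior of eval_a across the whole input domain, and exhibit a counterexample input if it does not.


The two are interchangeable: constant usage differs; and boolean connective usage differs; and comparison usage differs; and arithmetic usage differs, and every declared input agrees.
Spot check at a=1, b=5, c=-2 — eval_a: tmp = 8; acc = -30; (abs(b) == (0 - a)) -> false; acc = 4; (((-1 + acc) * (-5 - acc)) > (a * c)) -> false; b = 16; cur = 0; [i=-2]; cur = 2; [i=-1]; cur = 3; [i=0]; cur = 3; [i=1]; cur = 4; return 0. eval_b: tmp = 8; acc = -30; (!(abs(b) == (0 - a))) -> true; acc = 4; ((a * c) < ((-1 + acc) * (-5 - acc))) -> false; b = 16; cur = 0; [i=-2]; cur = 2; [i=-1]; cur = 3; [i=0]; cur = 3; [i=1]; cur = 4; return 0. Both give 0.
Every one of the 336 inputs gives matching results.
verdict: equivalent


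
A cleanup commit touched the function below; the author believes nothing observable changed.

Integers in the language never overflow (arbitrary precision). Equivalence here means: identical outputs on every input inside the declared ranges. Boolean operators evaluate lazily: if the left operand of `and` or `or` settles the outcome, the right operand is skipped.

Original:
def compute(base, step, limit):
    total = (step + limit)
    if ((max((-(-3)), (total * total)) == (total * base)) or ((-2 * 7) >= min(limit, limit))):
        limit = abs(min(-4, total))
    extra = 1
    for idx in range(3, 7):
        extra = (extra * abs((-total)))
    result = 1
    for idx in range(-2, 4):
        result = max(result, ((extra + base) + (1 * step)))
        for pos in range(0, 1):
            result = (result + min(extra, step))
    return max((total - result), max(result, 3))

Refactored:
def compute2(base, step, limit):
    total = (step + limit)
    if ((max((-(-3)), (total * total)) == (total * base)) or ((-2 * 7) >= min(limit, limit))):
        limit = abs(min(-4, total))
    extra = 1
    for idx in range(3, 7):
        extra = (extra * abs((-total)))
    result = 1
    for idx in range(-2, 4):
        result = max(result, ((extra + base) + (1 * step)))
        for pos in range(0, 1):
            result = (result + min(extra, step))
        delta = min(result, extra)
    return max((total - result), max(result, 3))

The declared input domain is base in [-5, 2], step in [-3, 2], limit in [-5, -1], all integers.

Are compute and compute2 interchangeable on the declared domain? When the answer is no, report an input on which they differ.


Side by side, the visible changes include: local variable names differ, statement counts differ, min/max/abs usage differs.
Spot check at base=-2, step=-3, limit=-4 — compute: total := -7 | ((max((-(-3)), (total * total)) == (total * base)) or ((-2 * 7) >= min(limit, limit))): false | extra := 1 | iter idx=3: | extra := 7 | iter idx=4: | extra := 49 | iter idx=5: | extra := 343 | iter idx=6: | extra := 2401 | result := 1 | iter idx=-2: | result := 2396 | iter pos=0: | result := 2393 | iter idx=-1: | result := 2396 | iter pos=0: | result := 2393 | iter idx=0: | result := 2396 | iter pos=0: | result := 2393 | iter idx=1: | result := 2396 | iter pos=0: | result := 2393 | iter idx=2: | result := 2396 | iter pos=0: | result := 2393 | iter idx=3: | result := 2396 | iter pos=0: | result := 2393 | result 2393. compute2: total := -7 | ((max((-(-3)), (total * total)) == (total * base)) or ((-2 * 7) >= min(limit, limit))): false | extra := 1 | iter idx=3: | extra := 7 | iter idx=4: | extra := 49 | iter idx=5: | extra := 343 | iter idx=6: | extra := 2401 | result := 1 | iter idx=-2: | result := 2396 | iter pos=0: | result := 2393 | delta := 2393 | iter idx=-1: | result := 2396 | iter pos=0: | result := 2393 | delta := 2393 | iter idx=0: | result := 2396 | iter pos=0: | result := 2393 | delta := 2393 | iter idx=1: | result := 2396 | iter pos=0: | result := 2393 | delta := 2393 | iter idx=2: | result := 2396 | iter pos=0: | result := 2393 | delta := 2393 | iter idx=3: | result := 2396 | iter pos=0: | result := 2393 | delta := 2393 | result 2393. Both give 2393.
Across all 240 domain points the two functions coincide.
verdict: equivalent


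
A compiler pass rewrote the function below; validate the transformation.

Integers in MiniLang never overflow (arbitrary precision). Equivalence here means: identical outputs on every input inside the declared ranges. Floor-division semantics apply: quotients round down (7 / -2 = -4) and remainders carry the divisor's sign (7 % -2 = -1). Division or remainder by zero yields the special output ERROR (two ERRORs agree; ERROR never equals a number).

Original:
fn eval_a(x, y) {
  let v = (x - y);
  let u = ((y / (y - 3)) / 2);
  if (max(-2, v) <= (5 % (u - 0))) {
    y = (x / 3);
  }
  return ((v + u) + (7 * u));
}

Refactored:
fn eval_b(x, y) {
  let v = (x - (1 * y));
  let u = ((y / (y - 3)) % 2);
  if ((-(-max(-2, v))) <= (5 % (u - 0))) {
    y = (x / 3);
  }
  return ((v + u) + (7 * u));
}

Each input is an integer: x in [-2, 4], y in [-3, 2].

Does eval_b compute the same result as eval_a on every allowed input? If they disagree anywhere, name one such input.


Take x=-2, y=1.
eval_a: v becomes -3; next u becomes -1; next (max(-2, v) <= (5 % (u - 0))) evaluates to true; next y becomes -1; next final value -11
eval_b: v becomes -3; next u becomes 1; next ((-(-max(-2, v))) <= (5 % (u - 0))) evaluates to true; next y becomes -1; next final value 5
-11 against 5: the behavior changed.
verdict: not equivalent; witness: x=-2, y=1


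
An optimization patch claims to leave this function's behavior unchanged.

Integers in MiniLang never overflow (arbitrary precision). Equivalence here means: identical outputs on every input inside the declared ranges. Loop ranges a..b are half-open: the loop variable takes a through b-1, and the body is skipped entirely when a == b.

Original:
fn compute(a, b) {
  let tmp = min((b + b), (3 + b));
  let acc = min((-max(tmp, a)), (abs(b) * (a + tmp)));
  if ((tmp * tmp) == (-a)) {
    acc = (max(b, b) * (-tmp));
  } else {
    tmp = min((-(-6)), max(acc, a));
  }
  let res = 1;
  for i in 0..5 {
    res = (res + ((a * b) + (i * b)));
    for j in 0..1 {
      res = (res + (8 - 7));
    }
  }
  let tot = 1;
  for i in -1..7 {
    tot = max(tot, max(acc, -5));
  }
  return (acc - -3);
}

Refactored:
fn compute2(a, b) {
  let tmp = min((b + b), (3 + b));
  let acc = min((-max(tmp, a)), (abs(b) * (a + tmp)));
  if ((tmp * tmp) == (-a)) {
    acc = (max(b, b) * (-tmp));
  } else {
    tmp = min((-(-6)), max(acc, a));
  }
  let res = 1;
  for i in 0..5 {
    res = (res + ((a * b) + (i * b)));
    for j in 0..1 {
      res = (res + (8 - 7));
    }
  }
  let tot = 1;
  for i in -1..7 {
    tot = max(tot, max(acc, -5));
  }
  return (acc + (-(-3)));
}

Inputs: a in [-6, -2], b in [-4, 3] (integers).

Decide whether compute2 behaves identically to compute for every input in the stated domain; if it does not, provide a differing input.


Differences: arithmetic usage differs — yet all 40 inputs agree.
verdict: equivalent


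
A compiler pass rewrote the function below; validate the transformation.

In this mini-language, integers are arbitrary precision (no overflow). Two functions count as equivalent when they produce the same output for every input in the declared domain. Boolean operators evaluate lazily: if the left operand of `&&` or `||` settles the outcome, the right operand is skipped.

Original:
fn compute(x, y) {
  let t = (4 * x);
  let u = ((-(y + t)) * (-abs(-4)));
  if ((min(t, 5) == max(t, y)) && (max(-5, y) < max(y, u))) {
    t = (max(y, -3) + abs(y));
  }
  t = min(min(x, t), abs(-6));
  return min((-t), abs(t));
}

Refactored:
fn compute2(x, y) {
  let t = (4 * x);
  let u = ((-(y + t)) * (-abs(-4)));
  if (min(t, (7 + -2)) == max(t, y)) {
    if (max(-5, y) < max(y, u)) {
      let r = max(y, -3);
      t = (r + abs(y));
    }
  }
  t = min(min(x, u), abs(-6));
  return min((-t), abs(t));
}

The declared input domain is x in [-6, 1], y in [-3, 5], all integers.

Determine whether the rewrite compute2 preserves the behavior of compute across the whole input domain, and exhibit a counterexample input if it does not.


Run the pair on x=-6, y=-3.
compute: t becomes -24; next u becomes -108; next ((min(t, 5) == max(t, y)) && (max(-5, y) < max(y, u))) evaluates to false; next t becomes -24; next final value 24
compute2: t becomes -24; next u becomes -108; next (min(t, (7 + -2)) == max(t, y)) evaluates to false; next t becomes -108; next final value 108
24 and 108 differ, so these are not the same function on this domain.
verdict: not equivalent; witness: x=-6, y=-3


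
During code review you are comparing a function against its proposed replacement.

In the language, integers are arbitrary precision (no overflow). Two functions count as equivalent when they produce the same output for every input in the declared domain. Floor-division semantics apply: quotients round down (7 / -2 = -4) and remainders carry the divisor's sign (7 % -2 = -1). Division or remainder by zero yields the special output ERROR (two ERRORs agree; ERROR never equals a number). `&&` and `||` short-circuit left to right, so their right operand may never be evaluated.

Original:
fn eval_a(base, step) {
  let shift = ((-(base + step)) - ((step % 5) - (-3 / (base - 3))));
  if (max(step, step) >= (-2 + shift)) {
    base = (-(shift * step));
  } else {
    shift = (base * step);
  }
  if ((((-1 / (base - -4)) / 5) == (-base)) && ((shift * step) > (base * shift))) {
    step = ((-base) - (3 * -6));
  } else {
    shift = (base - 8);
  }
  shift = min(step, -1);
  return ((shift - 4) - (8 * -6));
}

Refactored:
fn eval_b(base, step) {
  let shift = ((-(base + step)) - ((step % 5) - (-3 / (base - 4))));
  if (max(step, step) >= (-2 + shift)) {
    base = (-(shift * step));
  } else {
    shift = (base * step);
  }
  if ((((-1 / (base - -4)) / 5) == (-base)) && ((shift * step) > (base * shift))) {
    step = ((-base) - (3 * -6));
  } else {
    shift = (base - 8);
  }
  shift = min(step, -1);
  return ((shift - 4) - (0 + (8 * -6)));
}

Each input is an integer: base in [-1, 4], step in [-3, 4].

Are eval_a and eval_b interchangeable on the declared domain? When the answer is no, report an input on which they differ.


Not equivalent: base=2, step=-2 separates them (42 vs ERROR).
eval_a: shift = 0; (max(step, step) >= (-2 + shift)) -> true; base = 0; ((((-1 / (base - -4)) / 5) == (-base)) && ((shift * step) > (base * shift))) -> false; shift = -8; shift = -2; return 42
eval_b: shift = -2; (max(step, step) >= (-2 + shift)) -> true; base = -4; division by zero -> ERROR
verdict: not equivalent; witness: base=2, step=-2
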